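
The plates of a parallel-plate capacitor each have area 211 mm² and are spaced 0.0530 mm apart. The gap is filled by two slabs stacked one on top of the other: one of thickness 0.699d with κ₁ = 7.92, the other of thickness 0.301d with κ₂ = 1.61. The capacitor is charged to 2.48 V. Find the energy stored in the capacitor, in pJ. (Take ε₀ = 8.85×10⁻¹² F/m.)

394 pJ

A = 211 mm² = 2.11×10⁻⁴ m².
Stacked slabs ⇒ two capacitors in series, each with the full plate area.
C₁ = κ₁ε₀A/d₁ = 7.92 × 8.85×10⁻¹² × 2.11×10⁻⁴ / 3.70×10⁻⁵ = 3.99×10⁻¹⁰ F.
C₂ = κ₂ε₀A/d₂ = 1.61 × 8.85×10⁻¹² × 2.11×10⁻⁴ / 1.60×10⁻⁵ = 1.88×10⁻¹⁰ F.
C = (1/C₁ + 1/C₂)⁻¹ = 1.28×10⁻¹⁰ F.
U = ½CV² = ½ × 1.28×10⁻¹⁰ × (2.48)² = 3.94×10⁻¹⁰ J.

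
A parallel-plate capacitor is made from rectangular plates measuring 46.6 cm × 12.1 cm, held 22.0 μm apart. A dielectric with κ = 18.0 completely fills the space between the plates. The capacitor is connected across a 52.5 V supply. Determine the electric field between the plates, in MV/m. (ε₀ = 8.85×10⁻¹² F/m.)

E = V/d = 52.5 / 2.20×10⁻⁵ = 2.39×10⁶ V/m.

E ≈ 2.39 MV/m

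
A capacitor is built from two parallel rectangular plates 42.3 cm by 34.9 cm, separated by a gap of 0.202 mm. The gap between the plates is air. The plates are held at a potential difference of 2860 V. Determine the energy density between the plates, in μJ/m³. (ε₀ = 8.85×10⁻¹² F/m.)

E = V/d = 2860 / 2.02×10⁻⁴ = 1.42×10⁷ V/m.
u = ½ε₀E² = ½ × 8.85×10⁻¹² × (1.42×10⁷)² = 8.87×10² J/m³.

u ≈ 8.87×10⁸ μJ/m³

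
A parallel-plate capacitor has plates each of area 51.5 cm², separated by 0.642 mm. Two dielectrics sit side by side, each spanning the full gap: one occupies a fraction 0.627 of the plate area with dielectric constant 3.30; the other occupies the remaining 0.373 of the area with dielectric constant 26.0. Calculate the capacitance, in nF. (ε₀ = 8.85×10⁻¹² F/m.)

C ≈ 0.835 nF

A = 51.5 cm² = 5.15×10⁻³ m².
Side-by-side slabs ⇒ two capacitors in parallel, each spanning the full gap.
C₁ = κ₁ε₀A₁/d = 3.30 × 8.85×10⁻¹² × 3.23×10⁻³ / 6.42×10⁻⁴ = 1.47×10⁻¹⁰ F.
C₂ = κ₂ε₀A₂/d = 26.0 × 8.85×10⁻¹² × 1.92×10⁻³ / 6.42×10⁻⁴ = 6.88×10⁻¹⁰ F.
C = C₁ + C₂ = 8.35×10⁻¹⁰ F.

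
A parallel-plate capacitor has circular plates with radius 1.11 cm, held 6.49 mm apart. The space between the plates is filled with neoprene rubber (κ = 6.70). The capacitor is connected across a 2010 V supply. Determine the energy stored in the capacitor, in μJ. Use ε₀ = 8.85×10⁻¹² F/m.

U ≈ 7.14 μJ

A = π(1.11 cm)² = 3.87×10⁻⁴ m².
C = κε₀A/d = 6.70 × 8.85×10⁻¹² × 3.87×10⁻⁴ / 6.49×10⁻³ = 3.54×10⁻¹² F.
U = ½CV² = ½ × 3.54×10⁻¹² × (2010)² = 7.14×10⁻⁶ J.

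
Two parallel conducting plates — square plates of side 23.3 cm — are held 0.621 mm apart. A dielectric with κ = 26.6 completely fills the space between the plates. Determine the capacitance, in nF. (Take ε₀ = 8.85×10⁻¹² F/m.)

A = (23.3 cm)² = 5.43×10⁻² m².
C = κε₀A/d = 26.6 × 8.85×10⁻¹² × 5.43×10⁻² / 6.21×10⁻⁴ = 2.06×10⁻⁸ F.

20.6 nF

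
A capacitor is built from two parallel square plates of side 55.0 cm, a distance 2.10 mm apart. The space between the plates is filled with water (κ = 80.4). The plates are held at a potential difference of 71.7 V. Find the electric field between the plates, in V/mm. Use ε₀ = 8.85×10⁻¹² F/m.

E = V/d = 71.7 / 2.10×10⁻³ = 3.41×10⁴ V/m.

E ≈ 34.1 V/mm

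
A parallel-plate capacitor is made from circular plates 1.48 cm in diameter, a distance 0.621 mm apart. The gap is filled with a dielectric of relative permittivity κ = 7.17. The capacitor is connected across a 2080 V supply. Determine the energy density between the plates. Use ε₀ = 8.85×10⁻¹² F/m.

356 J/m³

E = V/d = 2080 / 6.21×10⁻⁴ = 3.35×10⁶ V/m.
u = ½κε₀E² = ½ × 7.17 × 8.85×10⁻¹² × (3.35×10⁶)² = 3.56×10² J/m³.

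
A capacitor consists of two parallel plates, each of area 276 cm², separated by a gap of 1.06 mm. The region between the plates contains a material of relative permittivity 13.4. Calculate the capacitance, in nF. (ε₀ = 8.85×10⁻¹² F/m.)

A = 276 cm² = 2.76×10⁻² m².
C = κε₀A/d = 13.4 × 8.85×10⁻¹² × 2.76×10⁻² / 1.06×10⁻³ = 3.09×10⁻⁹ F.

C ≈ 3.09 nF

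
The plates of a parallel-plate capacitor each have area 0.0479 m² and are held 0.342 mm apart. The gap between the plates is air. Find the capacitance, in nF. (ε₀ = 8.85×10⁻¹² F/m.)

C = ε₀A/d = 8.85×10⁻¹² × 4.79×10⁻² / 3.42×10⁻⁴ = 1.24×10⁻⁹ F.

C ≈ 1.24 nF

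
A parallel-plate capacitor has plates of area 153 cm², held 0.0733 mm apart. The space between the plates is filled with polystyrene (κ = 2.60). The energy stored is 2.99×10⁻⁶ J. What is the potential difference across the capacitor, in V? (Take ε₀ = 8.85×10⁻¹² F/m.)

V ≈ 35.3 V

A = 153 cm² = 1.53×10⁻² m².
C = κε₀A/d = 2.60 × 8.85×10⁻¹² × 1.53×10⁻² / 7.33×10⁻⁵ = 4.80×10⁻⁹ F.
V = √(2U/C) = √(2 × 2.99×10⁻⁶ / 4.80×10⁻⁹) = 35.3 V.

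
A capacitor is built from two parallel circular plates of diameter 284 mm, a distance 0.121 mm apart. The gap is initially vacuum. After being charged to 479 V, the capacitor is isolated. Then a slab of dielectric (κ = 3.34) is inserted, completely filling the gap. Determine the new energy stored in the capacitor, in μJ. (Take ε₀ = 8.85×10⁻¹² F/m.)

U ≈ 159 μJ

A = π(284/2 mm)² = 6.33×10⁻² m².
Initially C₁ = ε₀A/d = 8.85×10⁻¹² × 6.33×10⁻² / 1.21×10⁻⁴ = 4.63×10⁻⁹ F.
U₁ = 5.32×10⁻⁴ J.
Isolated ⇒ Q is held fixed. C₂ = 3.34 C₁ and U = Q²/(2C), so U₂/U₁ = C₁/C₂ = 0.299.
U₂ = 0.299 × 5.32×10⁻⁴ = 1.59×10⁻⁴ J.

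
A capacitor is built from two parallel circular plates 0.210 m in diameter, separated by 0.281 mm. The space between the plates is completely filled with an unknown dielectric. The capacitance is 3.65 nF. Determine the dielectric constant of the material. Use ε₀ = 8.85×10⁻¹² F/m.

A = π(0.210/2 m)² = 3.46×10⁻² m².
κ = Cd/(ε₀A) = 3.65×10⁻⁹ × 2.81×10⁻⁴ / (8.85×10⁻¹² × 3.46×10⁻²) = 3.35.

3.35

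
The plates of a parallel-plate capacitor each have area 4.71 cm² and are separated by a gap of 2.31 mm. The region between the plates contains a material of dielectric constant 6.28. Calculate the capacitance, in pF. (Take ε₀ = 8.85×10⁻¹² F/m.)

A = 4.71 cm² = 4.71×10⁻⁴ m².
C = κε₀A/d = 6.28 × 8.85×10⁻¹² × 4.71×10⁻⁴ / 2.31×10⁻³ = 1.13×10⁻¹¹ F.

11.3 pF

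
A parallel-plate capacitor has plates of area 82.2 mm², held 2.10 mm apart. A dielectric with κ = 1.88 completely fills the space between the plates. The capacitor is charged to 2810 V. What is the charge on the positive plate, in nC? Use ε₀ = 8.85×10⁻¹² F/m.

A = 82.2 mm² = 8.22×10⁻⁵ m².
C = κε₀A/d = 1.88 × 8.85×10⁻¹² × 8.22×10⁻⁵ / 2.10×10⁻³ = 6.51×10⁻¹³ F.
Q = CV = 6.51×10⁻¹³ × 2810 = 1.83×10⁻⁹ C.

1.83 nC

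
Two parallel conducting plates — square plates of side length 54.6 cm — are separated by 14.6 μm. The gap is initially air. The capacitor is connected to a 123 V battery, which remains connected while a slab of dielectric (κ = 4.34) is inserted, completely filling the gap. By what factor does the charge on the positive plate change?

Battery connected ⇒ V is held fixed.
C₂ = 4.34 C₁ and Q = CV, so Q₂/Q₁ = C₂/C₁ = 4.34.

4.34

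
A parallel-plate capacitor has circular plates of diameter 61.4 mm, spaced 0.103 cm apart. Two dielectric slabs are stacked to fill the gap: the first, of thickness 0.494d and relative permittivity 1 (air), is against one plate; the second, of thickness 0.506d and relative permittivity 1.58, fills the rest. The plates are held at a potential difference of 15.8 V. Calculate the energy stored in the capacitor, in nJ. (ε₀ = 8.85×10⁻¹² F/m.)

A = π(61.4/2 mm)² = 2.96×10⁻³ m².
Stacked slabs ⇒ two capacitors in series, each with the full plate area.
C₁ = κ₁ε₀A/d₁ = 1.00 × 8.85×10⁻¹² × 2.96×10⁻³ / 5.09×10⁻⁴ = 5.15×10⁻¹¹ F.
C₂ = κ₂ε₀A/d₂ = 1.58 × 8.85×10⁻¹² × 2.96×10⁻³ / 5.21×10⁻⁴ = 7.94×10⁻¹¹ F.
C = (1/C₁ + 1/C₂)⁻¹ = 3.12×10⁻¹¹ F.
U = ½CV² = ½ × 3.12×10⁻¹¹ × (15.8)² = 3.90×10⁻⁹ J.

U ≈ 3.90 nJ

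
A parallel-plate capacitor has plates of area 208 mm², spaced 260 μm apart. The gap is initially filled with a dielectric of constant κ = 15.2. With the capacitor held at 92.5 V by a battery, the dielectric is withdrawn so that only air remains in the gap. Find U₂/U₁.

U₂/U₁ ≈ 0.0658

Battery connected ⇒ V is held fixed.
C₂ = 0.0658 C₁ and U = ½CV², so U₂/U₁ = C₂/C₁ = 0.0658.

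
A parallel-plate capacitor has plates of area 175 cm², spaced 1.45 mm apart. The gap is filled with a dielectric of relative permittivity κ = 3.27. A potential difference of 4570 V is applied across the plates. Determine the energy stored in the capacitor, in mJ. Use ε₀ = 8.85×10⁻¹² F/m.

A = 175 cm² = 1.75×10⁻² m².
C = κε₀A/d = 3.27 × 8.85×10⁻¹² × 1.75×10⁻² / 1.45×10⁻³ = 3.49×10⁻¹⁰ F.
U = ½CV² = ½ × 3.49×10⁻¹⁰ × (4570)² = 3.65×10⁻³ J.

U ≈ 3.65 mJ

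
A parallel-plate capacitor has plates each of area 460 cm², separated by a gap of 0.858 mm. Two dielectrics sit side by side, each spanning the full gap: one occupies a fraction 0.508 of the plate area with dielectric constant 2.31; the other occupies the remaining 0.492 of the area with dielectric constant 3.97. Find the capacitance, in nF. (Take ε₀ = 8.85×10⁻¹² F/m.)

1.48 nF

A = 460 cm² = 4.60×10⁻² m².
Side-by-side slabs ⇒ two capacitors in parallel, each spanning the full gap.
C₁ = κ₁ε₀A₁/d = 2.31 × 8.85×10⁻¹² × 2.34×10⁻² / 8.58×10⁻⁴ = 5.57×10⁻¹⁰ F.
C₂ = κ₂ε₀A₂/d = 3.97 × 8.85×10⁻¹² × 2.26×10⁻² / 8.58×10⁻⁴ = 9.27×10⁻¹⁰ F.
C = C₁ + C₂ = 1.48×10⁻⁹ F.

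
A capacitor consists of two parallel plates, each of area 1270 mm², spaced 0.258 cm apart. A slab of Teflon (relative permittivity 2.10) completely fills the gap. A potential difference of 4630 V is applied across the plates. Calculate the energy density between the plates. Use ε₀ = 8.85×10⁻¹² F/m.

29.9 J/m³

E = V/d = 4630 / 2.58×10⁻³ = 1.79×10⁶ V/m.
u = ½κε₀E² = ½ × 2.10 × 8.85×10⁻¹² × (1.79×10⁶)² = 29.9 J/m³.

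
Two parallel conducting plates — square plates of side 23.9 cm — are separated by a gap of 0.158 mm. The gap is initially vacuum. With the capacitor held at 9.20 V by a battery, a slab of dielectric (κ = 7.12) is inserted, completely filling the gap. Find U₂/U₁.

Battery connected ⇒ V is held fixed.
C₂ = 7.12 C₁ and U = ½CV², so U₂/U₁ = C₂/C₁ = 7.12.

U₂/U₁ ≈ 7.12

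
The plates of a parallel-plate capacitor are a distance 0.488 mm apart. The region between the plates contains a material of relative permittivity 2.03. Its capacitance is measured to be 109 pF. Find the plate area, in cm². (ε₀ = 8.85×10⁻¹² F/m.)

A = Cd/(κε₀) = 1.09×10⁻¹⁰ × 4.88×10⁻⁴ / (2.03 × 8.85×10⁻¹²) = 2.96×10⁻³ m².

29.6 cm²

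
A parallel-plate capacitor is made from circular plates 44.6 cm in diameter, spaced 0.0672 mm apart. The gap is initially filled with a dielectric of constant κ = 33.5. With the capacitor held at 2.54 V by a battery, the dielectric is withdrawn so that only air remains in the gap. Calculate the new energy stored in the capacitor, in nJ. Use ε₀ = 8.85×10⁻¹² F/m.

U ≈ 66.4 nJ

A = π(44.6/2 cm)² = 0.156 m².
Initially C₁ = κε₀A/d = 33.5 × 8.85×10⁻¹² × 0.156 / 6.72×10⁻⁵ = 6.89×10⁻⁷ F.
U₁ = 2.22×10⁻⁶ J.
Battery connected ⇒ V is held fixed. C₂ = 0.0299 C₁ and U = ½CV², so U₂/U₁ = C₂/C₁ = 0.0299.
U₂ = 0.0299 × 2.22×10⁻⁶ = 6.64×10⁻⁸ J.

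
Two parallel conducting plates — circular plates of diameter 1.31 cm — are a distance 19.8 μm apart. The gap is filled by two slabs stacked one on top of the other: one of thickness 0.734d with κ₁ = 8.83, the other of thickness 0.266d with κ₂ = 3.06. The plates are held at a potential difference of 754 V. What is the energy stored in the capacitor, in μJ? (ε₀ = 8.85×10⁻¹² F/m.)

A = π(1.31/2 cm)² = 1.35×10⁻⁴ m².
Stacked slabs ⇒ two capacitors in series, each with the full plate area.
C₁ = κ₁ε₀A/d₁ = 8.83 × 8.85×10⁻¹² × 1.35×10⁻⁴ / 1.45×10⁻⁵ = 7.25×10⁻¹⁰ F.
C₂ = κ₂ε₀A/d₂ = 3.06 × 8.85×10⁻¹² × 1.35×10⁻⁴ / 5.27×10⁻⁶ = 6.93×10⁻¹⁰ F.
C = (1/C₁ + 1/C₂)⁻¹ = 3.54×10⁻¹⁰ F.
U = ½CV² = ½ × 3.54×10⁻¹⁰ × (754)² = 1.01×10⁻⁴ J.

U ≈ 101 μJ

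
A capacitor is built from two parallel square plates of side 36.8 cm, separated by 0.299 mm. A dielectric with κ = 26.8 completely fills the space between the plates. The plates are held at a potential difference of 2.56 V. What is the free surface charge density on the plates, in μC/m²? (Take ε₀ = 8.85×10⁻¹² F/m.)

2.03 μC/m²

A = (36.8 cm)² = 0.135 m².
C = κε₀A/d = 26.8 × 8.85×10⁻¹² × 0.135 / 2.99×10⁻⁴ = 1.07×10⁻⁷ F.
σ = Q/A = CV/A = 1.07×10⁻⁷ × 2.56 / 0.135 = 2.03×10⁻⁶ C/m².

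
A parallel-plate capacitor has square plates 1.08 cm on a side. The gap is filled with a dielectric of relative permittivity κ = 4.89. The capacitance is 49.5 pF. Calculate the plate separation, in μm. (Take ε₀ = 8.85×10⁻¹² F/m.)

d ≈ 102 μm

A = (1.08 cm)² = 1.17×10⁻⁴ m².
d = κε₀A/C = 4.89 × 8.85×10⁻¹² × 1.17×10⁻⁴ / 4.95×10⁻¹¹ = 1.02×10⁻⁴ m.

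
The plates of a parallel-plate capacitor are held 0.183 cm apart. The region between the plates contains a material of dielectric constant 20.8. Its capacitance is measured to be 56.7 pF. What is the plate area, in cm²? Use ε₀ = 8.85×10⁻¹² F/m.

5.64 cm²

A = Cd/(κε₀) = 5.67×10⁻¹¹ × 1.83×10⁻³ / (20.8 × 8.85×10⁻¹²) = 5.64×10⁻⁴ m².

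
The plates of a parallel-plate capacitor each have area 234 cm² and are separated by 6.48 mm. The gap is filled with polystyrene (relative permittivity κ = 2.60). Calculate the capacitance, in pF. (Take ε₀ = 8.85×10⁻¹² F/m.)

83.1 pF

A = 234 cm² = 2.34×10⁻² m².
C = κε₀A/d = 2.60 × 8.85×10⁻¹² × 2.34×10⁻² / 6.48×10⁻³ = 8.31×10⁻¹¹ F.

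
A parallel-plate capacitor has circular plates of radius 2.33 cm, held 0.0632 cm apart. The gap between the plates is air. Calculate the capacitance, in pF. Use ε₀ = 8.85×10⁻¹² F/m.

A = π(2.33 cm)² = 1.71×10⁻³ m².
C = ε₀A/d = 8.85×10⁻¹² × 1.71×10⁻³ / 6.32×10⁻⁴ = 2.39×10⁻¹¹ F.

23.9 pF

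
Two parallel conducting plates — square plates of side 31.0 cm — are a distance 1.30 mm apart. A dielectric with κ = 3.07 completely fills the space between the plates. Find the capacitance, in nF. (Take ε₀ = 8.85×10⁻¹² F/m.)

A = (31.0 cm)² = 9.61×10⁻² m².
C = κε₀A/d = 3.07 × 8.85×10⁻¹² × 9.61×10⁻² / 1.30×10⁻³ = 2.01×10⁻⁹ F.

C ≈ 2.01 nF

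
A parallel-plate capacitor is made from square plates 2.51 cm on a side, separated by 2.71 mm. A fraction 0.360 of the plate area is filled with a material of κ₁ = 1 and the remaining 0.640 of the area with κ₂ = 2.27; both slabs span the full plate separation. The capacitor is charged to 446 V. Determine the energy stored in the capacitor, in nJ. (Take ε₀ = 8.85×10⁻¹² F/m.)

371 nJ

A = (2.51 cm)² = 6.30×10⁻⁴ m².
Side-by-side slabs ⇒ two capacitors in parallel, each spanning the full gap.
C₁ = κ₁ε₀A₁/d = 1.00 × 8.85×10⁻¹² × 2.27×10⁻⁴ / 2.71×10⁻³ = 7.41×10⁻¹³ F.
C₂ = κ₂ε₀A₂/d = 2.27 × 8.85×10⁻¹² × 4.03×10⁻⁴ / 2.71×10⁻³ = 2.99×10⁻¹² F.
C = C₁ + C₂ = 3.73×10⁻¹² F.
U = ½CV² = ½ × 3.73×10⁻¹² × (446)² = 3.71×10⁻⁷ J.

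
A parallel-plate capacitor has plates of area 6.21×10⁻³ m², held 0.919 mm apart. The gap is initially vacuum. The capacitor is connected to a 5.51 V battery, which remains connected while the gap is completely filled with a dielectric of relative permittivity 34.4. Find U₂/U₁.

Battery connected ⇒ V is held fixed.
C₂ = 34.4 C₁ and U = ½CV², so U₂/U₁ = C₂/C₁ = 34.4.

34.4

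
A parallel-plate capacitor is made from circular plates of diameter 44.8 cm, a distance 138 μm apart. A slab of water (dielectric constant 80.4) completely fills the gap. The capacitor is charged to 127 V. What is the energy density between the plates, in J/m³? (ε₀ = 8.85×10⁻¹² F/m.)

301 J/m³

E = V/d = 127 / 1.38×10⁻⁴ = 9.20×10⁵ V/m.
u = ½κε₀E² = ½ × 80.4 × 8.85×10⁻¹² × (9.20×10⁵)² = 3.01×10² J/m³.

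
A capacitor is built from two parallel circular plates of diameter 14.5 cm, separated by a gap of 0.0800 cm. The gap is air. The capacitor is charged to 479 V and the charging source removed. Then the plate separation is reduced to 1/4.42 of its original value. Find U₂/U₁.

Isolated ⇒ Q is held fixed.
C₂ = 4.42 C₁ and U = Q²/(2C), so U₂/U₁ = C₁/C₂ = 0.226.

U₂/U₁ ≈ 0.226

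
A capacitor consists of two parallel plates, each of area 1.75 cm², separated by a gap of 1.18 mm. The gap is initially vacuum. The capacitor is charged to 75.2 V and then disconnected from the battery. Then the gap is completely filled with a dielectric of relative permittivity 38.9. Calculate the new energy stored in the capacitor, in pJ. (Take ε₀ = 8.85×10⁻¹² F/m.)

U ≈ 95.4 pJ

A = 1.75 cm² = 1.75×10⁻⁴ m².
Initially C₁ = ε₀A/d = 8.85×10⁻¹² × 1.75×10⁻⁴ / 1.18×10⁻³ = 1.31×10⁻¹² F.
U₁ = 3.71×10⁻⁹ J.
Isolated ⇒ Q is held fixed. C₂ = 38.9 C₁ and U = Q²/(2C), so U₂/U₁ = C₁/C₂ = 0.0257.
U₂ = 0.0257 × 3.71×10⁻⁹ = 9.54×10⁻¹¹ J.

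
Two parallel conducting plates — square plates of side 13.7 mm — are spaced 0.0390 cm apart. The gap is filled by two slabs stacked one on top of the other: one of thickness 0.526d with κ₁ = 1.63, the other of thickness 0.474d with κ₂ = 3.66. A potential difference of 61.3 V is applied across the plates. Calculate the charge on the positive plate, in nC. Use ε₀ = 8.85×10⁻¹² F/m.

Q ≈ 0.577 nC

A = (13.7 mm)² = 1.88×10⁻⁴ m².
Stacked slabs ⇒ two capacitors in series, each with the full plate area.
C₁ = κ₁ε₀A/d₁ = 1.63 × 8.85×10⁻¹² × 1.88×10⁻⁴ / 2.05×10⁻⁴ = 1.32×10⁻¹¹ F.
C₂ = κ₂ε₀A/d₂ = 3.66 × 8.85×10⁻¹² × 1.88×10⁻⁴ / 1.85×10⁻⁴ = 3.29×10⁻¹¹ F.
C = (1/C₁ + 1/C₂)⁻¹ = 9.42×10⁻¹² F.
Q = CV = 9.42×10⁻¹² × 61.3 = 5.77×10⁻¹⁰ C.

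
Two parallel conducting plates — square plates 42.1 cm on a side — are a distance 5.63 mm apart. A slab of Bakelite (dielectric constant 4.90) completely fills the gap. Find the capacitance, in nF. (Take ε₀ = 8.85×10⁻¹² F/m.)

A = (42.1 cm)² = 0.177 m².
C = κε₀A/d = 4.90 × 8.85×10⁻¹² × 0.177 / 5.63×10⁻³ = 1.37×10⁻⁹ F.

C ≈ 1.37 nF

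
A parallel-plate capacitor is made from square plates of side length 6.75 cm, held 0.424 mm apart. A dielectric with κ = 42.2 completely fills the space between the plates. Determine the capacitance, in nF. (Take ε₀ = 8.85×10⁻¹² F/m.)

C ≈ 4.01 nF

A = (6.75 cm)² = 4.56×10⁻³ m².
C = κε₀A/d = 42.2 × 8.85×10⁻¹² × 4.56×10⁻³ / 4.24×10⁻⁴ = 4.01×10⁻⁹ F.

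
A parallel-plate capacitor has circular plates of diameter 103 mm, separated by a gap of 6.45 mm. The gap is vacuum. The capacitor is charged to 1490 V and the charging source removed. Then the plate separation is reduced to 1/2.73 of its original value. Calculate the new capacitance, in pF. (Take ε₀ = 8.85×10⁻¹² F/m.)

31.2 pF

A = π(103/2 mm)² = 8.33×10⁻³ m².
Initially C₁ = ε₀A/d = 8.85×10⁻¹² × 8.33×10⁻³ / 6.45×10⁻³ = 1.14×10⁻¹¹ F.
C = ε₀A/d scales as 1/d, so C₂/C₁ = d₁/d₂ = 2.73.
C₂ = 2.73 × 1.14×10⁻¹¹ = 3.12×10⁻¹¹ F.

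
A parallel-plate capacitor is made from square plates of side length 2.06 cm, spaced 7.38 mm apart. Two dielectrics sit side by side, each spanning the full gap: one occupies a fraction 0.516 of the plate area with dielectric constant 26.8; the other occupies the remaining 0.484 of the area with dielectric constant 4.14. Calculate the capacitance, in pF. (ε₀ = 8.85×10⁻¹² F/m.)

A = (2.06 cm)² = 4.24×10⁻⁴ m².
Side-by-side slabs ⇒ two capacitors in parallel, each spanning the full gap.
C₁ = κ₁ε₀A₁/d = 26.8 × 8.85×10⁻¹² × 2.19×10⁻⁴ / 7.38×10⁻³ = 7.04×10⁻¹² F.
C₂ = κ₂ε₀A₂/d = 4.14 × 8.85×10⁻¹² × 2.05×10⁻⁴ / 7.38×10⁻³ = 1.02×10⁻¹² F.
C = C₁ + C₂ = 8.06×10⁻¹² F.

C ≈ 8.06 pF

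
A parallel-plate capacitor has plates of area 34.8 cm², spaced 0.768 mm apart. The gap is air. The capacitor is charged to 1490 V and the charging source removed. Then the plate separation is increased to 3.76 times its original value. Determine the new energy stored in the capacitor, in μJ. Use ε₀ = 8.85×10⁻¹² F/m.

A = 34.8 cm² = 3.48×10⁻³ m².
Initially C₁ = ε₀A/d = 8.85×10⁻¹² × 3.48×10⁻³ / 7.68×10⁻⁴ = 4.01×10⁻¹¹ F.
U₁ = 4.45×10⁻⁵ J.
Isolated ⇒ Q is held fixed. C₂ = 0.266 C₁ and U = Q²/(2C), so U₂/U₁ = C₁/C₂ = 3.76.
U₂ = 3.76 × 4.45×10⁻⁵ = 1.67×10⁻⁴ J.

167 μJ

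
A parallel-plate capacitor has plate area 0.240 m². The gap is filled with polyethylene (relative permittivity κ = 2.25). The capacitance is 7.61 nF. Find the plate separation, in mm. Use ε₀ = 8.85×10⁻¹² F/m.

d ≈ 0.628 mm

d = κε₀A/C = 2.25 × 8.85×10⁻¹² × 0.240 / 7.61×10⁻⁹ = 6.28×10⁻⁴ m.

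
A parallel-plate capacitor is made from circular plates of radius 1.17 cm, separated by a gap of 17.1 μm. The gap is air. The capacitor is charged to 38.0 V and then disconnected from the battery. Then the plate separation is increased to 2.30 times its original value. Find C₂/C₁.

0.435

C = ε₀A/d scales as 1/d, so C₂/C₁ = d₁/d₂ = 1/2.30 = 0.435.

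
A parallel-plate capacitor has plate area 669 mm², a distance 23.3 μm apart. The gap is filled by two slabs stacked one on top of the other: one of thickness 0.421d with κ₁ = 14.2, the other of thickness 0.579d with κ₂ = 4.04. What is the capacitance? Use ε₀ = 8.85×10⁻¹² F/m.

C ≈ 1.47 nF

A = 669 mm² = 6.69×10⁻⁴ m².
Stacked slabs ⇒ two capacitors in series, each with the full plate area.
C₁ = κ₁ε₀A/d₁ = 14.2 × 8.85×10⁻¹² × 6.69×10⁻⁴ / 9.81×10⁻⁶ = 8.57×10⁻⁹ F.
C₂ = κ₂ε₀A/d₂ = 4.04 × 8.85×10⁻¹² × 6.69×10⁻⁴ / 1.35×10⁻⁵ = 1.77×10⁻⁹ F.
C = (1/C₁ + 1/C₂)⁻¹ = 1.47×10⁻⁹ F.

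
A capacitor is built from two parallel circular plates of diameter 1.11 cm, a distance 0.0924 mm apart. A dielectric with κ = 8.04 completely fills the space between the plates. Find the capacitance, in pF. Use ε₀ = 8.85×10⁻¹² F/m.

A = π(1.11/2 cm)² = 9.68×10⁻⁵ m².
C = κε₀A/d = 8.04 × 8.85×10⁻¹² × 9.68×10⁻⁵ / 9.24×10⁻⁵ = 7.45×10⁻¹¹ F.

74.5 pF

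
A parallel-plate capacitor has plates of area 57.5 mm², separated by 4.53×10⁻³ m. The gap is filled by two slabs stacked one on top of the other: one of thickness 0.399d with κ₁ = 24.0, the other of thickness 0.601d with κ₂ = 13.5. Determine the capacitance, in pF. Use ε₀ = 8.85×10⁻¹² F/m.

A = 57.5 mm² = 5.75×10⁻⁵ m².
Stacked slabs ⇒ two capacitors in series, each with the full plate area.
C₁ = κ₁ε₀A/d₁ = 24.0 × 8.85×10⁻¹² × 5.75×10⁻⁵ / 1.81×10⁻³ = 6.76×10⁻¹² F.
C₂ = κ₂ε₀A/d₂ = 13.5 × 8.85×10⁻¹² × 5.75×10⁻⁵ / 2.72×10⁻³ = 2.52×10⁻¹² F.
C = (1/C₁ + 1/C₂)⁻¹ = 1.84×10⁻¹² F.

1.84 pF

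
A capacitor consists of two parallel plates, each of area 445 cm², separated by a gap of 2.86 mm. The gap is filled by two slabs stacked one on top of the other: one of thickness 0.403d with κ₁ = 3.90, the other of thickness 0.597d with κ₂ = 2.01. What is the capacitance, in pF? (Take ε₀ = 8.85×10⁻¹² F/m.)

A = 445 cm² = 4.45×10⁻² m².
Stacked slabs ⇒ two capacitors in series, each with the full plate area.
C₁ = κ₁ε₀A/d₁ = 3.90 × 8.85×10⁻¹² × 4.45×10⁻² / 1.15×10⁻³ = 1.33×10⁻⁹ F.
C₂ = κ₂ε₀A/d₂ = 2.01 × 8.85×10⁻¹² × 4.45×10⁻² / 1.71×10⁻³ = 4.64×10⁻¹⁰ F.
C = (1/C₁ + 1/C₂)⁻¹ = 3.44×10⁻¹⁰ F.

C ≈ 344 pF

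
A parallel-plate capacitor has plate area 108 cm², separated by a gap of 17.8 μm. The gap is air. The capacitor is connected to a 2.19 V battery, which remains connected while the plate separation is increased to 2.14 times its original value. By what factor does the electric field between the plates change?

Battery connected ⇒ V is held fixed.
E = V/d, so E₂/E₁ = d₁/d₂ = 0.467.

E₂/E₁ ≈ 0.467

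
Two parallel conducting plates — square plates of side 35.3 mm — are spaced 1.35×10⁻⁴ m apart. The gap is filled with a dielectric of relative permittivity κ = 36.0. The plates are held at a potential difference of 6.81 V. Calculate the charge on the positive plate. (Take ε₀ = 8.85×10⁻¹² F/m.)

Q ≈ 20.0 nC

A = (35.3 mm)² = 1.25×10⁻³ m².
C = κε₀A/d = 36.0 × 8.85×10⁻¹² × 1.25×10⁻³ / 1.35×10⁻⁴ = 2.94×10⁻⁹ F.
Q = CV = 2.94×10⁻⁹ × 6.81 = 2.00×10⁻⁸ C.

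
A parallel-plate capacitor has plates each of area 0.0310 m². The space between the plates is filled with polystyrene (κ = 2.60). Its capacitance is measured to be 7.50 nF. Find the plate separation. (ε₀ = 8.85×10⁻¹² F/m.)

95.1 μm

d = κε₀A/C = 2.60 × 8.85×10⁻¹² × 3.10×10⁻² / 7.50×10⁻⁹ = 9.51×10⁻⁵ m.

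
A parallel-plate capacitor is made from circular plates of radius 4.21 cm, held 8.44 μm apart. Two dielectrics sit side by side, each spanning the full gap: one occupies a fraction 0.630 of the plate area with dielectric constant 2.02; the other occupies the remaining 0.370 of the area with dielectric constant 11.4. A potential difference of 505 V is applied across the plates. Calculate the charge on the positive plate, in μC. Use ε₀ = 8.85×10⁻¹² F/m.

A = π(4.21 cm)² = 5.57×10⁻³ m².
Side-by-side slabs ⇒ two capacitors in parallel, each spanning the full gap.
C₁ = κ₁ε₀A₁/d = 2.02 × 8.85×10⁻¹² × 3.51×10⁻³ / 8.44×10⁻⁶ = 7.43×10⁻⁹ F.
C₂ = κ₂ε₀A₂/d = 11.4 × 8.85×10⁻¹² × 2.06×10⁻³ / 8.44×10⁻⁶ = 2.46×10⁻⁸ F.
C = C₁ + C₂ = 3.21×10⁻⁸ F.
Q = CV = 3.21×10⁻⁸ × 505 = 1.62×10⁻⁵ C.

16.2 μC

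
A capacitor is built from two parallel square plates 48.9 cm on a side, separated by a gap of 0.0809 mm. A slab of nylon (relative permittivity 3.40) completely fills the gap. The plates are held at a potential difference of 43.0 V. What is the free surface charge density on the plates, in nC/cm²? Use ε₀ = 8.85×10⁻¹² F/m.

A = (48.9 cm)² = 0.239 m².
C = κε₀A/d = 3.40 × 8.85×10⁻¹² × 0.239 / 8.09×10⁻⁵ = 8.89×10⁻⁸ F.
σ = Q/A = CV/A = 8.89×10⁻⁸ × 43.0 / 0.239 = 1.60×10⁻⁵ C/m².

1.60 nC/cm²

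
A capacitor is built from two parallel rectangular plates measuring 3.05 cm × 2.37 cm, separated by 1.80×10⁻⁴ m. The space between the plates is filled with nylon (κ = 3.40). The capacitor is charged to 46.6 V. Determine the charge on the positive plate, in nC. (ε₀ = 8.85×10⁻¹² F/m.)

A = 3.05 × 2.37 cm² = 7.23×10⁻⁴ m².
C = κε₀A/d = 3.40 × 8.85×10⁻¹² × 7.23×10⁻⁴ / 1.80×10⁻⁴ = 1.21×10⁻¹⁰ F.
Q = CV = 1.21×10⁻¹⁰ × 46.6 = 5.63×10⁻⁹ C.

5.63 nC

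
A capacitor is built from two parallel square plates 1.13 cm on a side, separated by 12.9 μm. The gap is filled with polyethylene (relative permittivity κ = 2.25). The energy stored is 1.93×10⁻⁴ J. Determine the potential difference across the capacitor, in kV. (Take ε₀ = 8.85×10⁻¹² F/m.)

A = (1.13 cm)² = 1.28×10⁻⁴ m².
C = κε₀A/d = 2.25 × 8.85×10⁻¹² × 1.28×10⁻⁴ / 1.29×10⁻⁵ = 1.97×10⁻¹⁰ F.
V = √(2U/C) = √(2 × 1.93×10⁻⁴ / 1.97×10⁻¹⁰) = 1.40×10³ V.

1.40 kV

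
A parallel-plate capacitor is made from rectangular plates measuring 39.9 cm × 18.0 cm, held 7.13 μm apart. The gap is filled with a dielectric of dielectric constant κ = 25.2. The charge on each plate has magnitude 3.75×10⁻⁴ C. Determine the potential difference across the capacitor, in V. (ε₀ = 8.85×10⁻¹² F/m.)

A = 39.9 × 18.0 cm² = 7.18×10⁻² m².
C = κε₀A/d = 25.2 × 8.85×10⁻¹² × 7.18×10⁻² / 7.13×10⁻⁶ = 2.25×10⁻⁶ F.
V = Q/C = 3.75×10⁻⁴ / 2.25×10⁻⁶ = 1.67×10² V.

167 V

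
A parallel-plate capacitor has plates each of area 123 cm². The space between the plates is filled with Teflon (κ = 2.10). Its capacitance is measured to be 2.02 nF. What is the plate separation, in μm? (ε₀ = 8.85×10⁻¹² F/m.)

A = 123 cm² = 1.23×10⁻² m².
d = κε₀A/C = 2.10 × 8.85×10⁻¹² × 1.23×10⁻² / 2.02×10⁻⁹ = 1.13×10⁻⁴ m.

113 μm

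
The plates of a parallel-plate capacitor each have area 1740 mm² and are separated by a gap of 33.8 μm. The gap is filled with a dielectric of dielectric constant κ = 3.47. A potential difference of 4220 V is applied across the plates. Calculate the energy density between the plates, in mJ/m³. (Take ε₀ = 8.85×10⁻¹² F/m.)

u ≈ 2.39×10⁸ mJ/m³

E = V/d = 4220 / 3.38×10⁻⁵ = 1.25×10⁸ V/m.
u = ½κε₀E² = ½ × 3.47 × 8.85×10⁻¹² × (1.25×10⁸)² = 2.39×10⁵ J/m³.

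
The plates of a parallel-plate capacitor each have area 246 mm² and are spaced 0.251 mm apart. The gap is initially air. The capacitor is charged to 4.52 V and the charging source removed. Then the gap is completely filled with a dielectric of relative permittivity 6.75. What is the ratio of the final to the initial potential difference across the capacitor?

Isolated ⇒ Q is held fixed.
C₂ = 6.75 C₁ and V = Q/C, so V₂/V₁ = C₁/C₂ = 0.148.

V₂/V₁ ≈ 0.148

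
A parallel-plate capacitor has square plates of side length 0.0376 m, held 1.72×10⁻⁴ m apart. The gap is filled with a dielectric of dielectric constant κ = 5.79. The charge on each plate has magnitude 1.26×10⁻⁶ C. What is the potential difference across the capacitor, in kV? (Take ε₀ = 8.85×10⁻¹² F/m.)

V ≈ 2.99 kV

A = (0.0376 m)² = 1.41×10⁻³ m².
C = κε₀A/d = 5.79 × 8.85×10⁻¹² × 1.41×10⁻³ / 1.72×10⁻⁴ = 4.21×10⁻¹⁰ F.
V = Q/C = 1.26×10⁻⁶ / 4.21×10⁻¹⁰ = 2.99×10³ V.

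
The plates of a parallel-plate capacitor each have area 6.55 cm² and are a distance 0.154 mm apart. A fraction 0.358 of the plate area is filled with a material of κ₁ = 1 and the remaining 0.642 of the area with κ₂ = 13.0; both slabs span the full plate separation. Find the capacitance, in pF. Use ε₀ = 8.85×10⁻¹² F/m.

328 pF

A = 6.55 cm² = 6.55×10⁻⁴ m².
Side-by-side slabs ⇒ two capacitors in parallel, each spanning the full gap.
C₁ = κ₁ε₀A₁/d = 1.00 × 8.85×10⁻¹² × 2.34×10⁻⁴ / 1.54×10⁻⁴ = 1.35×10⁻¹¹ F.
C₂ = κ₂ε₀A₂/d = 13.0 × 8.85×10⁻¹² × 4.21×10⁻⁴ / 1.54×10⁻⁴ = 3.14×10⁻¹⁰ F.
C = C₁ + C₂ = 3.28×10⁻¹⁰ F.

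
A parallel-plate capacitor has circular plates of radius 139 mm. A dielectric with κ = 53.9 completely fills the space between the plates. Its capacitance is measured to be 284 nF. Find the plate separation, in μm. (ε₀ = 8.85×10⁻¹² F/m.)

102 μm

A = π(139 mm)² = 6.07×10⁻² m².
d = κε₀A/C = 53.9 × 8.85×10⁻¹² × 6.07×10⁻² / 2.84×10⁻⁷ = 1.02×10⁻⁴ m.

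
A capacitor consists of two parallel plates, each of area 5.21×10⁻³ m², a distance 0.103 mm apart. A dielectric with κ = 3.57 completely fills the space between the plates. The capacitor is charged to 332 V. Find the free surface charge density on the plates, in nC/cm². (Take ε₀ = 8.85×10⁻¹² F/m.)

C = κε₀A/d = 3.57 × 8.85×10⁻¹² × 5.21×10⁻³ / 1.03×10⁻⁴ = 1.60×10⁻⁹ F.
σ = Q/A = CV/A = 1.60×10⁻⁹ × 332 / 5.21×10⁻³ = 1.02×10⁻⁴ C/m².

10.2 nC/cm²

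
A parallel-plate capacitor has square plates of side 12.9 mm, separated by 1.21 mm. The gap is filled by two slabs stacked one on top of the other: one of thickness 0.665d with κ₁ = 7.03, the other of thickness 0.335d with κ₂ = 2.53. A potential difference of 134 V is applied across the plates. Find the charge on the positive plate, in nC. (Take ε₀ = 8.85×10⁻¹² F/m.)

Q ≈ 0.718 nC

A = (12.9 mm)² = 1.66×10⁻⁴ m².
Stacked slabs ⇒ two capacitors in series, each with the full plate area.
C₁ = κ₁ε₀A/d₁ = 7.03 × 8.85×10⁻¹² × 1.66×10⁻⁴ / 8.05×10⁻⁴ = 1.29×10⁻¹¹ F.
C₂ = κ₂ε₀A/d₂ = 2.53 × 8.85×10⁻¹² × 1.66×10⁻⁴ / 4.05×10⁻⁴ = 9.19×10⁻¹² F.
C = (1/C₁ + 1/C₂)⁻¹ = 5.36×10⁻¹² F.
Q = CV = 5.36×10⁻¹² × 134 = 7.18×10⁻¹⁰ C.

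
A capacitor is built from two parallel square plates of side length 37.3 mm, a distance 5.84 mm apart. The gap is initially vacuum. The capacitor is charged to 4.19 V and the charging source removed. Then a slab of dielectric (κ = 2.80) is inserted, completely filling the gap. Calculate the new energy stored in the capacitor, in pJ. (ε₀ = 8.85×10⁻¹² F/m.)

6.61 pJ

A = (37.3 mm)² = 1.39×10⁻³ m².
Initially C₁ = ε₀A/d = 8.85×10⁻¹² × 1.39×10⁻³ / 5.84×10⁻³ = 2.11×10⁻¹² F.
U₁ = 1.85×10⁻¹¹ J.
Isolated ⇒ Q is held fixed. C₂ = 2.80 C₁ and U = Q²/(2C), so U₂/U₁ = C₁/C₂ = 0.357.
U₂ = 0.357 × 1.85×10⁻¹¹ = 6.61×10⁻¹² J.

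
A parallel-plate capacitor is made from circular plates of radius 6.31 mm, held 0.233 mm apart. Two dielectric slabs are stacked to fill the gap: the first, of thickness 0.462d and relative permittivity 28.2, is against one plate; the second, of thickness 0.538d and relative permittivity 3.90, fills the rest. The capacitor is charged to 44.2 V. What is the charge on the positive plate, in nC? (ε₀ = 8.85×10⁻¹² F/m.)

A = π(6.31 mm)² = 1.25×10⁻⁴ m².
Stacked slabs ⇒ two capacitors in series, each with the full plate area.
C₁ = κ₁ε₀A/d₁ = 28.2 × 8.85×10⁻¹² × 1.25×10⁻⁴ / 1.08×10⁻⁴ = 2.90×10⁻¹⁰ F.
C₂ = κ₂ε₀A/d₂ = 3.90 × 8.85×10⁻¹² × 1.25×10⁻⁴ / 1.25×10⁻⁴ = 3.44×10⁻¹¹ F.
C = (1/C₁ + 1/C₂)⁻¹ = 3.08×10⁻¹¹ F.
Q = CV = 3.08×10⁻¹¹ × 44.2 = 1.36×10⁻⁹ C.

1.36 nC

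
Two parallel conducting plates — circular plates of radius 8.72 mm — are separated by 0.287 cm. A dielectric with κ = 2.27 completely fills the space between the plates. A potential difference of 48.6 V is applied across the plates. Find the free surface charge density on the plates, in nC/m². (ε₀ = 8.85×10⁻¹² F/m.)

A = π(8.72 mm)² = 2.39×10⁻⁴ m².
C = κε₀A/d = 2.27 × 8.85×10⁻¹² × 2.39×10⁻⁴ / 2.87×10⁻³ = 1.67×10⁻¹² F.
σ = Q/A = CV/A = 1.67×10⁻¹² × 48.6 / 2.39×10⁻⁴ = 3.40×10⁻⁷ C/m².

σ ≈ 340 nC/m²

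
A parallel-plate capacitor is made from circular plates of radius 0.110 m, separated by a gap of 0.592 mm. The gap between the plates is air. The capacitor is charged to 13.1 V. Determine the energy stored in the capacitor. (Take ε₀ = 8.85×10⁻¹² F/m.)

A = π(0.110 m)² = 3.80×10⁻² m².
C = ε₀A/d = 8.85×10⁻¹² × 3.80×10⁻² / 5.92×10⁻⁴ = 5.68×10⁻¹⁰ F.
U = ½CV² = ½ × 5.68×10⁻¹⁰ × (13.1)² = 4.88×10⁻⁸ J.

48.8 nJ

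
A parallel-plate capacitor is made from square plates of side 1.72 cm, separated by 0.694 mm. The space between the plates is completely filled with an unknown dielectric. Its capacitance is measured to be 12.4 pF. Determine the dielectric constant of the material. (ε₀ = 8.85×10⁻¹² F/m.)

A = (1.72 cm)² = 2.96×10⁻⁴ m².
κ = Cd/(ε₀A) = 1.24×10⁻¹¹ × 6.94×10⁻⁴ / (8.85×10⁻¹² × 2.96×10⁻⁴) = 3.29.

3.29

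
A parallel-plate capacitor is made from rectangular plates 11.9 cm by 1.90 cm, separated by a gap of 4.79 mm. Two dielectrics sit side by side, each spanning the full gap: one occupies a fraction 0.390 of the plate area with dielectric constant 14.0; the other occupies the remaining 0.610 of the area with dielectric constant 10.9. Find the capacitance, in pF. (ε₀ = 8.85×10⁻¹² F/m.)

A = 11.9 × 1.90 cm² = 2.26×10⁻³ m².
Side-by-side slabs ⇒ two capacitors in parallel, each spanning the full gap.
C₁ = κ₁ε₀A₁/d = 14.0 × 8.85×10⁻¹² × 8.82×10⁻⁴ / 4.79×10⁻³ = 2.28×10⁻¹¹ F.
C₂ = κ₂ε₀A₂/d = 10.9 × 8.85×10⁻¹² × 1.38×10⁻³ / 4.79×10⁻³ = 2.78×10⁻¹¹ F.
C = C₁ + C₂ = 5.06×10⁻¹¹ F.

50.6 pF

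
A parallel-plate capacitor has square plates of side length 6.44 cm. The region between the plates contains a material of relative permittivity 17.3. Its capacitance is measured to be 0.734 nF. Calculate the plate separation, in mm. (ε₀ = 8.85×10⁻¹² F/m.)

d ≈ 0.865 mm

A = (6.44 cm)² = 4.15×10⁻³ m².
d = κε₀A/C = 17.3 × 8.85×10⁻¹² × 4.15×10⁻³ / 7.34×10⁻¹⁰ = 8.65×10⁻⁴ m.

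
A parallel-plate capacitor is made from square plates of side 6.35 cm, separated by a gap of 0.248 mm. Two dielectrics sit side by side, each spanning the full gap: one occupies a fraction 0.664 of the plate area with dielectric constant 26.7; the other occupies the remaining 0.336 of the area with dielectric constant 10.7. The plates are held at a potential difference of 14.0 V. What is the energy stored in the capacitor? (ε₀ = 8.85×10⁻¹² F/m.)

A = (6.35 cm)² = 4.03×10⁻³ m².
Side-by-side slabs ⇒ two capacitors in parallel, each spanning the full gap.
C₁ = κ₁ε₀A₁/d = 26.7 × 8.85×10⁻¹² × 2.68×10⁻³ / 2.48×10⁻⁴ = 2.55×10⁻⁹ F.
C₂ = κ₂ε₀A₂/d = 10.7 × 8.85×10⁻¹² × 1.35×10⁻³ / 2.48×10⁻⁴ = 5.17×10⁻¹⁰ F.
C = C₁ + C₂ = 3.07×10⁻⁹ F.
U = ½CV² = ½ × 3.07×10⁻⁹ × (14.0)² = 3.01×10⁻⁷ J.

U ≈ 301 nJ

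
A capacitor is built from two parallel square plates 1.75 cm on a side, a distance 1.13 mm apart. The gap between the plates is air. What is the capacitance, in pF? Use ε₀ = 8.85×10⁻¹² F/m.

A = (1.75 cm)² = 3.06×10⁻⁴ m².
C = ε₀A/d = 8.85×10⁻¹² × 3.06×10⁻⁴ / 1.13×10⁻³ = 2.40×10⁻¹² F.

C ≈ 2.40 pF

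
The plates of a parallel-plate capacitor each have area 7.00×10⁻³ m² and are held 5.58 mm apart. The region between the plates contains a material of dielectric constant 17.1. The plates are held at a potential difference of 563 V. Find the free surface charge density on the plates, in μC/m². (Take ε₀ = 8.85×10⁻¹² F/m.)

σ ≈ 15.3 μC/m²

C = κε₀A/d = 17.1 × 8.85×10⁻¹² × 7.00×10⁻³ / 5.58×10⁻³ = 1.90×10⁻¹⁰ F.
σ = Q/A = CV/A = 1.90×10⁻¹⁰ × 563 / 7.00×10⁻³ = 1.53×10⁻⁵ C/m².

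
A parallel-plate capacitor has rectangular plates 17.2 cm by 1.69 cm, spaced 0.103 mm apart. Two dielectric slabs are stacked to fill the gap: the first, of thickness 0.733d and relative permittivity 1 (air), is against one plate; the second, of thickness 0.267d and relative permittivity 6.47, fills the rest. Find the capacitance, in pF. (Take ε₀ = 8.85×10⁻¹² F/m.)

C ≈ 323 pF

A = 17.2 × 1.69 cm² = 2.91×10⁻³ m².
Stacked slabs ⇒ two capacitors in series, each with the full plate area.
C₁ = κ₁ε₀A/d₁ = 1.00 × 8.85×10⁻¹² × 2.91×10⁻³ / 7.55×10⁻⁵ = 3.41×10⁻¹⁰ F.
C₂ = κ₂ε₀A/d₂ = 6.47 × 8.85×10⁻¹² × 2.91×10⁻³ / 2.75×10⁻⁵ = 6.05×10⁻⁹ F.
C = (1/C₁ + 1/C₂)⁻¹ = 3.23×10⁻¹⁰ F.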